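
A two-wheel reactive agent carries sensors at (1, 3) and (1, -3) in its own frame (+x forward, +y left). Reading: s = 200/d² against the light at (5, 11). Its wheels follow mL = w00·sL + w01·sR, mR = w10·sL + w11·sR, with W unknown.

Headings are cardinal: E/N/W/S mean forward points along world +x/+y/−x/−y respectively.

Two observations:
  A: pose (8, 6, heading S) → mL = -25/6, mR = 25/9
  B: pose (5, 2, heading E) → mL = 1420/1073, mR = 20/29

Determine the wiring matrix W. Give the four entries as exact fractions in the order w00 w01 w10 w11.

obs A: pose=(8,6,S) → sL=25/9, sR=50/9, mL=-25/6, mR=25/9
obs B: pose=(5,2,E) → sL=200/37, sR=40/29, mL=1420/1073, mR=20/29
sensor matrix S = [[25/9, 50/9], [200/37, 40/29]]; det S = -253000/9657
solve [mL_A; mL_B] = S·[w00; w01] and [mR_A; mR_B] = S·[w10; w11]:
  w00 = 1/2, w01 = -1, w10 = 0, w11 = 1/2

1/2 -1 0 1/2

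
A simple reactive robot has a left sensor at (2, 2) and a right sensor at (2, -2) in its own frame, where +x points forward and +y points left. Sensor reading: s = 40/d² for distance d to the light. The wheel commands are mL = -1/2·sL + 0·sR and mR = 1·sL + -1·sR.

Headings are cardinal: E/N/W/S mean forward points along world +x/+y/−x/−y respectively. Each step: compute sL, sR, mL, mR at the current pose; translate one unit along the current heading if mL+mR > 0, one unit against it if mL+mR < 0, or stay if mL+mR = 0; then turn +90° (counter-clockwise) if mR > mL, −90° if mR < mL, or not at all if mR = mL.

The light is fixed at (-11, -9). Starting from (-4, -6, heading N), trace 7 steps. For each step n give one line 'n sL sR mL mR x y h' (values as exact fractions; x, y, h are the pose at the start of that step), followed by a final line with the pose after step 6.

n=0: pose=(-4,-6,N); sL=4/5, sR=20/53; mL=-2/5, mR=112/265; mL+mR=6/265 → advance +1; mR−mL=218/265 → turn +1·90°
n=1: pose=(-4,-5,W); sL=40/29, sR=40/61; mL=-20/29, mR=1280/1769; mL+mR=60/1769 → advance +1; mR−mL=2500/1769 → turn +1·90°
n=2: pose=(-5,-5,S); sL=10/17, sR=2; mL=-5/17, mR=-24/17; mL+mR=-29/17 → advance -1; mR−mL=-19/17 → turn -1·90°
n=3: pose=(-5,-4,W); sL=8/5, sR=8/13; mL=-4/5, mR=64/65; mL+mR=12/65 → advance +1; mR−mL=116/65 → turn +1·90°
n=4: pose=(-6,-4,S); sL=20/29, sR=20/9; mL=-10/29, mR=-400/261; mL+mR=-490/261 → advance -1; mR−mL=-310/261 → turn -1·90°
n=5: pose=(-6,-3,W); sL=8/5, sR=40/73; mL=-4/5, mR=384/365; mL+mR=92/365 → advance +1; mR−mL=676/365 → turn +1·90°
n=6: pose=(-7,-3,S); sL=10/13, sR=2; mL=-5/13, mR=-16/13; mL+mR=-21/13 → advance -1; mR−mL=-11/13 → turn -1·90°

0 4/5 20/53 -2/5 112/265 -4 -6 N
1 40/29 40/61 -20/29 1280/1769 -4 -5 W
2 10/17 2 -5/17 -24/17 -5 -5 S
3 8/5 8/13 -4/5 64/65 -5 -4 W
4 20/29 20/9 -10/29 -400/261 -6 -4 S
5 8/5 40/73 -4/5 384/365 -6 -3 W
6 10/13 2 -5/13 -16/13 -7 -3 S
final -7 -2 W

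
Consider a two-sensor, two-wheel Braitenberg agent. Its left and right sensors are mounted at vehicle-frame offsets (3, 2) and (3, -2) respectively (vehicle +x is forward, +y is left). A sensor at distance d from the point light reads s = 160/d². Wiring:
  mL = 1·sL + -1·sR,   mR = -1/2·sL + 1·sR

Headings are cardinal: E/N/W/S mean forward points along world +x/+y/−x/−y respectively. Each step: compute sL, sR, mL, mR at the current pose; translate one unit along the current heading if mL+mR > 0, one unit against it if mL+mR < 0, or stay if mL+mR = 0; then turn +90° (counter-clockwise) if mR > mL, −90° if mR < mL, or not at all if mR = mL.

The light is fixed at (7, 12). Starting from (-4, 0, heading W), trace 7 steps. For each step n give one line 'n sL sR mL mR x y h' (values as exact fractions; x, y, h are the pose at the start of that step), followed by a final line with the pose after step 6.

0 20/49 20/37 -240/1813 610/1813 -4 0 W
1 32/65 160/421 3072/27365 3664/27365 -5 0 S
2 80/101 80/153 4160/15453 1960/15453 -5 -1 E
3 160/337 32/85 2816/28645 3984/28645 -4 -1 S
4 10/13 1/2 7/26 3/26 -4 -2 E
5 160/353 160/433 12800/152849 21840/152849 -3 -2 S
6 80/109 80/169 4800/18421 1960/18421 -3 -3 E
final -2 -3 S

n=0: pose=(-4,0,W); sL=20/49, sR=20/37; mL=-240/1813, mR=610/1813; mL+mR=10/49 → advance +1; mR−mL=850/1813 → turn +1·90°
n=1: pose=(-5,0,S); sL=32/65, sR=160/421; mL=3072/27365, mR=3664/27365; mL+mR=16/65 → advance +1; mR−mL=592/27365 → turn +1·90°
n=2: pose=(-5,-1,E); sL=80/101, sR=80/153; mL=4160/15453, mR=1960/15453; mL+mR=40/101 → advance +1; mR−mL=-2200/15453 → turn -1·90°
n=3: pose=(-4,-1,S); sL=160/337, sR=32/85; mL=2816/28645, mR=3984/28645; mL+mR=80/337 → advance +1; mR−mL=1168/28645 → turn +1·90°
n=4: pose=(-4,-2,E); sL=10/13, sR=1/2; mL=7/26, mR=3/26; mL+mR=5/13 → advance +1; mR−mL=-2/13 → turn -1·90°
n=5: pose=(-3,-2,S); sL=160/353, sR=160/433; mL=12800/152849, mR=21840/152849; mL+mR=80/353 → advance +1; mR−mL=9040/152849 → turn +1·90°
n=6: pose=(-3,-3,E); sL=80/109, sR=80/169; mL=4800/18421, mR=1960/18421; mL+mR=40/109 → advance +1; mR−mL=-2840/18421 → turn -1·90°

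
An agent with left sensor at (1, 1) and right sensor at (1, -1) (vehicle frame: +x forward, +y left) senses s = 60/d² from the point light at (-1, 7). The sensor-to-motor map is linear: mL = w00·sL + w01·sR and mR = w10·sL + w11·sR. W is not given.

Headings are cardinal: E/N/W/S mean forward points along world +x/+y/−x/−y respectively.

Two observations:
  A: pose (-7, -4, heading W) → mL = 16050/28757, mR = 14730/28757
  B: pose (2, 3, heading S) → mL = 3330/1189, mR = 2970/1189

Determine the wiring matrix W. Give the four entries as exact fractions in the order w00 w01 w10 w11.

1/2 1 1 1/2

obs A: pose=(-7,-4,W) → sL=60/193, sR=60/149, mL=16050/28757, mR=14730/28757
obs B: pose=(2,3,S) → sL=60/41, sR=60/29, mL=3330/1189, mR=2970/1189
sensor matrix S = [[60/193, 60/149], [60/41, 60/29]]; det S = 1843200/34192073
solve [mL_A; mL_B] = S·[w00; w01] and [mR_A; mR_B] = S·[w10; w11]:
  w00 = 1/2, w01 = 1, w10 = 1, w11 = 1/2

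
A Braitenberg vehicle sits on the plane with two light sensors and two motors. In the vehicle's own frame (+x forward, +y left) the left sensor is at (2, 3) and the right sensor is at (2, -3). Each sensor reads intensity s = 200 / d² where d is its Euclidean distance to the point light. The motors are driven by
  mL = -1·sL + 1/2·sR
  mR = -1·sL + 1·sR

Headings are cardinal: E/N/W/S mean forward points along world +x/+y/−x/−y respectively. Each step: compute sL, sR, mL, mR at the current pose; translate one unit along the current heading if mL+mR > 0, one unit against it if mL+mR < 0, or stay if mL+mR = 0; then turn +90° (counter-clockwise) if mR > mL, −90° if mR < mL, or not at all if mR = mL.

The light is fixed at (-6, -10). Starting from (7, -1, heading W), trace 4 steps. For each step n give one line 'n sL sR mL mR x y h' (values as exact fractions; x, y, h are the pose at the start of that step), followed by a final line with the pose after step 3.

0 200/157 40/53 -7460/8321 -4320/8321 7 -1 W
1 100/169 20/17 -10/2873 1680/2873 8 -1 S
2 200/377 200/281 -18500/105937 19200/105937 8 -2 E
3 50/61 25/53 -3775/6466 -1125/3233 9 -2 N
final 9 -3 W

n=0: pose=(7,-1,W); sL=200/157, sR=40/53; mL=-7460/8321, mR=-4320/8321; mL+mR=-11780/8321 → advance -1; mR−mL=20/53 → turn +1·90°
n=1: pose=(8,-1,S); sL=100/169, sR=20/17; mL=-10/2873, mR=1680/2873; mL+mR=1670/2873 → advance +1; mR−mL=10/17 → turn +1·90°
n=2: pose=(8,-2,E); sL=200/377, sR=200/281; mL=-18500/105937, mR=19200/105937; mL+mR=700/105937 → advance +1; mR−mL=100/281 → turn +1·90°
n=3: pose=(9,-2,N); sL=50/61, sR=25/53; mL=-3775/6466, mR=-1125/3233; mL+mR=-6025/6466 → advance -1; mR−mL=25/106 → turn +1·90°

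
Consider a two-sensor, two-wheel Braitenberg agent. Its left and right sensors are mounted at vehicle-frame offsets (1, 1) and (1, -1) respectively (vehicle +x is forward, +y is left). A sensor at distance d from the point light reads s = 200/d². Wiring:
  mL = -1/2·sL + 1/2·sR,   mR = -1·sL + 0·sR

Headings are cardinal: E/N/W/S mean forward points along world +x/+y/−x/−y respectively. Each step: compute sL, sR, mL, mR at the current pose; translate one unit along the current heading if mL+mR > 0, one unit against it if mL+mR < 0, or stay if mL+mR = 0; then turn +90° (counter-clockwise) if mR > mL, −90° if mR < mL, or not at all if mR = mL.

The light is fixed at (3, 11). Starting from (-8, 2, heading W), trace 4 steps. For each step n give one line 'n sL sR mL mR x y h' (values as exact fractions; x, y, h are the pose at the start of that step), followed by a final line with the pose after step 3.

0 50/61 25/26 225/3172 -50/61 -8 2 W
1 40/37 40/29 160/1073 -40/37 -7 2 N
2 100/81 100/101 -1000/8181 -100/81 -7 1 E
3 200/221 40/53 -880/11713 -200/221 -8 1 S
final -8 2 W

n=0: pose=(-8,2,W); sL=50/61, sR=25/26; mL=225/3172, mR=-50/61; mL+mR=-2375/3172 → advance -1; mR−mL=-2825/3172 → turn -1·90°
n=1: pose=(-7,2,N); sL=40/37, sR=40/29; mL=160/1073, mR=-40/37; mL+mR=-1000/1073 → advance -1; mR−mL=-1320/1073 → turn -1·90°
n=2: pose=(-7,1,E); sL=100/81, sR=100/101; mL=-1000/8181, mR=-100/81; mL+mR=-3700/2727 → advance -1; mR−mL=-9100/8181 → turn -1·90°
n=3: pose=(-8,1,S); sL=200/221, sR=40/53; mL=-880/11713, mR=-200/221; mL+mR=-11480/11713 → advance -1; mR−mL=-9720/11713 → turn -1·90°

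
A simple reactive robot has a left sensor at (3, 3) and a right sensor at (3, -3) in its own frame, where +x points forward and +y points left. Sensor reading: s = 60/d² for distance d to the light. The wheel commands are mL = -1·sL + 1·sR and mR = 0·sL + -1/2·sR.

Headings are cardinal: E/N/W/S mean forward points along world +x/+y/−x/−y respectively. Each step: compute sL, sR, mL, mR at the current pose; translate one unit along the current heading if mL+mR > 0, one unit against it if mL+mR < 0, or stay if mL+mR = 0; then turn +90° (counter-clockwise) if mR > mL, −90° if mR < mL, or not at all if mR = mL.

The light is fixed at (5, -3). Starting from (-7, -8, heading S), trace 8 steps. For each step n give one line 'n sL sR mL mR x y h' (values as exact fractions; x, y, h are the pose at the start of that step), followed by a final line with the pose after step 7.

0 12/29 60/289 -1728/8381 -30/289 -7 -8 S
1 30/41 6/13 -144/533 -3/13 -7 -7 E
2 60/257 60/101 9360/25957 -30/101 -8 -7 N
3 3/5 15/34 -27/170 -15/68 -8 -6 E
4 60/157 12/65 -2016/10205 -6/65 -9 -6 S
5 30/61 30/73 -360/4453 -15/73 -9 -5 E
6 60/169 60/349 -10800/58981 -30/349 -10 -5 S
7 15/37 3/8 -9/296 -3/16 -10 -4 E
final -11 -4 S

n=0: pose=(-7,-8,S); sL=12/29, sR=60/289; mL=-1728/8381, mR=-30/289; mL+mR=-2598/8381 → advance -1; mR−mL=858/8381 → turn +1·90°
n=1: pose=(-7,-7,E); sL=30/41, sR=6/13; mL=-144/533, mR=-3/13; mL+mR=-267/533 → advance -1; mR−mL=21/533 → turn +1·90°
n=2: pose=(-8,-7,N); sL=60/257, sR=60/101; mL=9360/25957, mR=-30/101; mL+mR=1650/25957 → advance +1; mR−mL=-17070/25957 → turn -1·90°
n=3: pose=(-8,-6,E); sL=3/5, sR=15/34; mL=-27/170, mR=-15/68; mL+mR=-129/340 → advance -1; mR−mL=-21/340 → turn -1·90°
n=4: pose=(-9,-6,S); sL=60/157, sR=12/65; mL=-2016/10205, mR=-6/65; mL+mR=-2958/10205 → advance -1; mR−mL=1074/10205 → turn +1·90°
n=5: pose=(-9,-5,E); sL=30/61, sR=30/73; mL=-360/4453, mR=-15/73; mL+mR=-1275/4453 → advance -1; mR−mL=-555/4453 → turn -1·90°
n=6: pose=(-10,-5,S); sL=60/169, sR=60/349; mL=-10800/58981, mR=-30/349; mL+mR=-15870/58981 → advance -1; mR−mL=5730/58981 → turn +1·90°
n=7: pose=(-10,-4,E); sL=15/37, sR=3/8; mL=-9/296, mR=-3/16; mL+mR=-129/592 → advance -1; mR−mL=-93/592 → turn -1·90°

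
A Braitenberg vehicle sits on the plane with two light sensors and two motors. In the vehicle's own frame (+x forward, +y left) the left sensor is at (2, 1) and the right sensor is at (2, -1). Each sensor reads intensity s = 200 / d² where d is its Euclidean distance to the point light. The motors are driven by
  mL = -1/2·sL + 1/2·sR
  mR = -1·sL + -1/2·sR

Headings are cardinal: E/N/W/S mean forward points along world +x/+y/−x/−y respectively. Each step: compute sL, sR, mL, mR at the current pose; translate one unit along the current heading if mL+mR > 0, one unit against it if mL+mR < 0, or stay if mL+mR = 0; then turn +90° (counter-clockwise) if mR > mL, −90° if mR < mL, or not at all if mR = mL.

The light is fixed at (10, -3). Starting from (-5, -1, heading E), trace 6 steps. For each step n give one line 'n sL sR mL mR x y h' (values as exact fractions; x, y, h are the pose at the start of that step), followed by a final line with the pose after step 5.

n=0: pose=(-5,-1,E); sL=100/89, sR=20/17; mL=40/1513, mR=-2590/1513; mL+mR=-150/89 → advance -1; mR−mL=-2630/1513 → turn -1·90°
n=1: pose=(-6,-1,S); sL=8/9, sR=200/289; mL=-256/2601, mR=-3212/2601; mL+mR=-4/3 → advance -1; mR−mL=-2956/2601 → turn -1·90°
n=2: pose=(-6,0,W); sL=25/41, sR=10/17; mL=-15/1394, mR=-630/697; mL+mR=-75/82 → advance -1; mR−mL=-1245/1394 → turn -1·90°
n=3: pose=(-5,0,N); sL=200/281, sR=200/221; mL=6000/62101, mR=-72300/62101; mL+mR=-300/281 → advance -1; mR−mL=-78300/62101 → turn -1·90°
n=4: pose=(-5,-1,E); sL=100/89, sR=20/17; mL=40/1513, mR=-2590/1513; mL+mR=-150/89 → advance -1; mR−mL=-2630/1513 → turn -1·90°
n=5: pose=(-6,-1,S); sL=8/9, sR=200/289; mL=-256/2601, mR=-3212/2601; mL+mR=-4/3 → advance -1; mR−mL=-2956/2601 → turn -1·90°

0 100/89 20/17 40/1513 -2590/1513 -5 -1 E
1 8/9 200/289 -256/2601 -3212/2601 -6 -1 S
2 25/41 10/17 -15/1394 -630/697 -6 0 W
3 200/281 200/221 6000/62101 -72300/62101 -5 0 N
4 100/89 20/17 40/1513 -2590/1513 -5 -1 E
5 8/9 200/289 -256/2601 -3212/2601 -6 -1 S
final -6 0 W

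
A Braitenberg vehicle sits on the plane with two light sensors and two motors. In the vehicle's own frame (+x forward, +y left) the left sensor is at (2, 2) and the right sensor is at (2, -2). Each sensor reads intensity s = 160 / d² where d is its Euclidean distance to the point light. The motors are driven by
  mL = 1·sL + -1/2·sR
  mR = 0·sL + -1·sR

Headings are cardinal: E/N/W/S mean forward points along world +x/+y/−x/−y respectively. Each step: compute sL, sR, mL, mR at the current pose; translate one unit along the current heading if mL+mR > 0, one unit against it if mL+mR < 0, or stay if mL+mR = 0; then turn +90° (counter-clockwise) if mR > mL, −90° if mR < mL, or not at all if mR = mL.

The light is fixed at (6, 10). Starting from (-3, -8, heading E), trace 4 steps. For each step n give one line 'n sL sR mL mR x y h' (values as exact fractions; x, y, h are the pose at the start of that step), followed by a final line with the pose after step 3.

0 32/61 160/449 9488/27389 -160/449 -3 -8 E
1 10/29 5/17 195/986 -5/17 -4 -8 S
2 32/101 160/369 3728/37269 -160/369 -4 -7 W
3 80/173 80/137 4040/23701 -80/137 -3 -7 N
final -3 -8 E

n=0: pose=(-3,-8,E); sL=32/61, sR=160/449; mL=9488/27389, mR=-160/449; mL+mR=-272/27389 → advance -1; mR−mL=-19248/27389 → turn -1·90°
n=1: pose=(-4,-8,S); sL=10/29, sR=5/17; mL=195/986, mR=-5/17; mL+mR=-95/986 → advance -1; mR−mL=-485/986 → turn -1·90°
n=2: pose=(-4,-7,W); sL=32/101, sR=160/369; mL=3728/37269, mR=-160/369; mL+mR=-4144/12423 → advance -1; mR−mL=-19888/37269 → turn -1·90°
n=3: pose=(-3,-7,N); sL=80/173, sR=80/137; mL=4040/23701, mR=-80/137; mL+mR=-9800/23701 → advance -1; mR−mL=-17880/23701 → turn -1·90°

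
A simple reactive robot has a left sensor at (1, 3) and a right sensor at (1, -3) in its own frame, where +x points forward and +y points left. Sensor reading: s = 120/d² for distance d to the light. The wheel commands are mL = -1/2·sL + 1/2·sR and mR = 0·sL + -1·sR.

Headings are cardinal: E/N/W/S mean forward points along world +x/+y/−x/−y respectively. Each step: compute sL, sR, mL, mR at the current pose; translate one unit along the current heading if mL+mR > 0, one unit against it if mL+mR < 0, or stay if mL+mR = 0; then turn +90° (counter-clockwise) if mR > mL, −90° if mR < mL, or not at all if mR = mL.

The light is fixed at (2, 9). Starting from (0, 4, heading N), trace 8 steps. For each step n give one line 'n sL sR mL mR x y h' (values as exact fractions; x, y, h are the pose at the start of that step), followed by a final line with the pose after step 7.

n=0: pose=(0,4,N); sL=120/41, sR=120/17; mL=1440/697, mR=-120/17; mL+mR=-3480/697 → advance -1; mR−mL=-6360/697 → turn -1·90°
n=1: pose=(0,3,E); sL=12, sR=60/41; mL=-216/41, mR=-60/41; mL+mR=-276/41 → advance -1; mR−mL=156/41 → turn +1·90°
n=2: pose=(-1,3,N); sL=120/61, sR=24/5; mL=432/305, mR=-24/5; mL+mR=-1032/305 → advance -1; mR−mL=-1896/305 → turn -1·90°
n=3: pose=(-1,2,E); sL=6, sR=15/13; mL=-63/26, mR=-15/13; mL+mR=-93/26 → advance -1; mR−mL=33/26 → turn +1·90°
n=4: pose=(-2,2,N); sL=24/17, sR=120/37; mL=576/629, mR=-120/37; mL+mR=-1464/629 → advance -1; mR−mL=-2616/629 → turn -1·90°
n=5: pose=(-2,1,E); sL=60/17, sR=12/13; mL=-288/221, mR=-12/13; mL+mR=-492/221 → advance -1; mR−mL=84/221 → turn +1·90°
n=6: pose=(-3,1,N); sL=120/113, sR=120/53; mL=3600/5989, mR=-120/53; mL+mR=-9960/5989 → advance -1; mR−mL=-17160/5989 → turn -1·90°
n=7: pose=(-3,0,E); sL=30/13, sR=3/4; mL=-81/104, mR=-3/4; mL+mR=-159/104 → advance -1; mR−mL=3/104 → turn +1·90°

0 120/41 120/17 1440/697 -120/17 0 4 N
1 12 60/41 -216/41 -60/41 0 3 E
2 120/61 24/5 432/305 -24/5 -1 3 N
3 6 15/13 -63/26 -15/13 -1 2 E
4 24/17 120/37 576/629 -120/37 -2 2 N
5 60/17 12/13 -288/221 -12/13 -2 1 E
6 120/113 120/53 3600/5989 -120/53 -3 1 N
7 30/13 3/4 -81/104 -3/4 -3 0 E
final -4 0 N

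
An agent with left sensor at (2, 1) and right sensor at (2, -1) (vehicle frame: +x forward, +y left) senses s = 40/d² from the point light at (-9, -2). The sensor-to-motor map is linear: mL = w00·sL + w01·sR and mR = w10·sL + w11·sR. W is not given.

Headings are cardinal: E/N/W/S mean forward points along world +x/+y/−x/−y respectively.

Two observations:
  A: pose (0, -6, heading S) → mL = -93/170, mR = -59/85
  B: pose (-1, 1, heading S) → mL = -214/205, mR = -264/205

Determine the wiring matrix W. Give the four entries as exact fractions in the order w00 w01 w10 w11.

-1/2 -1 -1 -1

obs A: pose=(0,-6,S) → sL=5/17, sR=2/5, mL=-93/170, mR=-59/85
obs B: pose=(-1,1,S) → sL=20/41, sR=4/5, mL=-214/205, mR=-264/205
sensor matrix S = [[5/17, 2/5], [20/41, 4/5]]; det S = 28/697
solve [mL_A; mL_B] = S·[w00; w01] and [mR_A; mR_B] = S·[w10; w11]:
  w00 = -1/2, w01 = -1, w10 = -1, w11 = -1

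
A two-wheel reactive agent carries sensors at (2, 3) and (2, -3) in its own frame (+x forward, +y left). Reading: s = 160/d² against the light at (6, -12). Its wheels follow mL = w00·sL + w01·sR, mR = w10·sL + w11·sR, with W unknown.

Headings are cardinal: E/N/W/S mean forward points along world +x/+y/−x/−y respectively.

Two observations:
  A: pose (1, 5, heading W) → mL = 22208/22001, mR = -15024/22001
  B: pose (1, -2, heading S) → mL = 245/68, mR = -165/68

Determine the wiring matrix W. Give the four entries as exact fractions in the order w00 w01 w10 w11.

1 1 -1/2 -1

obs A: pose=(1,5,W) → sL=32/49, sR=160/449, mL=22208/22001, mR=-15024/22001
obs B: pose=(1,-2,S) → sL=40/17, sR=5/4, mL=245/68, mR=-165/68
sensor matrix S = [[32/49, 160/449], [40/17, 5/4]]; det S = -8280/374017
solve [mL_A; mL_B] = S·[w00; w01] and [mR_A; mR_B] = S·[w10; w11]:
  w00 = 1, w01 = 1, w10 = -1/2, w11 = -1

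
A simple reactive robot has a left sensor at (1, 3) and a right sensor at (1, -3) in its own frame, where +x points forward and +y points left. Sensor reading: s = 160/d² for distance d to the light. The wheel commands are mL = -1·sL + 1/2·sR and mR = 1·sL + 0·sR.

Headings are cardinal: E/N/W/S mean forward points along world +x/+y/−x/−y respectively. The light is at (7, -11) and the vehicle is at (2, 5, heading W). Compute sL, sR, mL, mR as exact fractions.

32/41 160/397 -9424/16277 32/41

left sensor world pos  = (1, 2); dL² = 205
right sensor world pos = (1, 8); dR² = 397
sL = 160/205 = 32/41
sR = 160/397 = 160/397
mL = -1·sL + 1/2·sR = -9424/16277
mR = 1·sL + 0·sR = 32/41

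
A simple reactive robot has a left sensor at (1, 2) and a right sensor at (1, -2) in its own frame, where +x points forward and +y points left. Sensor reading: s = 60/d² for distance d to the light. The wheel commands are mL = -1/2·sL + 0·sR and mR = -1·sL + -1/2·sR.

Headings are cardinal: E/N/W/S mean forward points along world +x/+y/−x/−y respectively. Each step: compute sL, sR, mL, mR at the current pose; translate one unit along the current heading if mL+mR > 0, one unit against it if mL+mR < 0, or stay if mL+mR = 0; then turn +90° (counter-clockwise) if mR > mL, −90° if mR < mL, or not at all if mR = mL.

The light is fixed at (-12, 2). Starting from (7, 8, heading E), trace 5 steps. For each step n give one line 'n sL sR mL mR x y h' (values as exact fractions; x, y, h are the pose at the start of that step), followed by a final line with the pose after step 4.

0 15/116 15/104 -15/232 -1215/6032 7 8 E
1 12/85 60/281 -6/85 -5922/23885 6 8 S
2 30/157 6/37 -15/157 -1581/5809 6 9 W
3 60/353 12/101 -30/353 -8178/35653 7 9 N
4 15/116 15/104 -15/232 -1215/6032 7 8 E
final 6 8 S

n=0: pose=(7,8,E); sL=15/116, sR=15/104; mL=-15/232, mR=-1215/6032; mL+mR=-1605/6032 → advance -1; mR−mL=-825/6032 → turn -1·90°
n=1: pose=(6,8,S); sL=12/85, sR=60/281; mL=-6/85, mR=-5922/23885; mL+mR=-7608/23885 → advance -1; mR−mL=-4236/23885 → turn -1·90°
n=2: pose=(6,9,W); sL=30/157, sR=6/37; mL=-15/157, mR=-1581/5809; mL+mR=-2136/5809 → advance -1; mR−mL=-1026/5809 → turn -1·90°
n=3: pose=(7,9,N); sL=60/353, sR=12/101; mL=-30/353, mR=-8178/35653; mL+mR=-11208/35653 → advance -1; mR−mL=-5148/35653 → turn -1·90°
n=4: pose=(7,8,E); sL=15/116, sR=15/104; mL=-15/232, mR=-1215/6032; mL+mR=-1605/6032 → advance -1; mR−mL=-825/6032 → turn -1·90°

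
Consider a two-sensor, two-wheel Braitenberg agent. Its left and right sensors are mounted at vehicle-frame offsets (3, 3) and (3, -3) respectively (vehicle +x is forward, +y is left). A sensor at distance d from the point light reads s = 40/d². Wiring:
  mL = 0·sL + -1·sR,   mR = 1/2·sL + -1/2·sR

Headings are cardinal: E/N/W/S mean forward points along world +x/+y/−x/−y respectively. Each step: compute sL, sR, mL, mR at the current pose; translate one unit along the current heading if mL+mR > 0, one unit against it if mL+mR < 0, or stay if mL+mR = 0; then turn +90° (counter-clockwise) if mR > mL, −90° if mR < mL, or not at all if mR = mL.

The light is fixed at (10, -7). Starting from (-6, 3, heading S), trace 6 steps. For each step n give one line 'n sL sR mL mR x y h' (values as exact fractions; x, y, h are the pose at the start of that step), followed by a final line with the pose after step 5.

0 20/109 4/41 -4/41 192/4469 -6 3 S
1 8/73 40/233 -40/233 -528/17009 -6 4 E
2 10/149 5/49 -5/49 -255/14602 -7 4 N
3 40/449 40/569 -40/569 2400/255481 -7 3 W
4 20/109 4/41 -4/41 192/4469 -6 3 S
5 8/73 40/233 -40/233 -528/17009 -6 4 E
final -7 4 N

n=0: pose=(-6,3,S); sL=20/109, sR=4/41; mL=-4/41, mR=192/4469; mL+mR=-244/4469 → advance -1; mR−mL=628/4469 → turn +1·90°
n=1: pose=(-6,4,E); sL=8/73, sR=40/233; mL=-40/233, mR=-528/17009; mL+mR=-3448/17009 → advance -1; mR−mL=2392/17009 → turn +1·90°
n=2: pose=(-7,4,N); sL=10/149, sR=5/49; mL=-5/49, mR=-255/14602; mL+mR=-1745/14602 → advance -1; mR−mL=1235/14602 → turn +1·90°
n=3: pose=(-7,3,W); sL=40/449, sR=40/569; mL=-40/569, mR=2400/255481; mL+mR=-15560/255481 → advance -1; mR−mL=20360/255481 → turn +1·90°
n=4: pose=(-6,3,S); sL=20/109, sR=4/41; mL=-4/41, mR=192/4469; mL+mR=-244/4469 → advance -1; mR−mL=628/4469 → turn +1·90°
n=5: pose=(-6,4,E); sL=8/73, sR=40/233; mL=-40/233, mR=-528/17009; mL+mR=-3448/17009 → advance -1; mR−mL=2392/17009 → turn +1·90°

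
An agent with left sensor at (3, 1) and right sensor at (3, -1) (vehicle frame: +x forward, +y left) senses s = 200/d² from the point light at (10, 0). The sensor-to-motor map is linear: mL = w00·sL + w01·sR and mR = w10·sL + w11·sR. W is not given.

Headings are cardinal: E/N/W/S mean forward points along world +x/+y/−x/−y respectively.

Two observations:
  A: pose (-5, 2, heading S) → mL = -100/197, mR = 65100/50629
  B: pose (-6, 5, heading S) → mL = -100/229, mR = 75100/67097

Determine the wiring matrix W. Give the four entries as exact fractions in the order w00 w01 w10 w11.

-1/2 0 1/2 1

obs A: pose=(-5,2,S) → sL=200/197, sR=200/257, mL=-100/197, mR=65100/50629
obs B: pose=(-6,5,S) → sL=200/229, sR=200/293, mL=-100/229, mR=75100/67097
sensor matrix S = [[200/197, 200/257], [200/229, 200/293]]; det S = 45280000/3397054013
solve [mL_A; mL_B] = S·[w00; w01] and [mR_A; mR_B] = S·[w10; w11]:
  w00 = -1/2, w01 = 0, w10 = 1/2, w11 = 1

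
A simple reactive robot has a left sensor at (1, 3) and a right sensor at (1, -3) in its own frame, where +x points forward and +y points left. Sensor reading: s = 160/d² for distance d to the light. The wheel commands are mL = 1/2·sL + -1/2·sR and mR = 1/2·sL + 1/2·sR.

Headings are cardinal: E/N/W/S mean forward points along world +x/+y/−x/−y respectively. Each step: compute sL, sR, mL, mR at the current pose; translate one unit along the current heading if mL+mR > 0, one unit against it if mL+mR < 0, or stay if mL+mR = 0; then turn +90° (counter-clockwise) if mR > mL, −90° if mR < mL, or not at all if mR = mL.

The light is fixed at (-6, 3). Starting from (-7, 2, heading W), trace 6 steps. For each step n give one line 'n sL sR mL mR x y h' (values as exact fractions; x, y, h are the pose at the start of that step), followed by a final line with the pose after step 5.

0 8 20 -6 14 -7 2 W
1 32 160/29 384/29 544/29 -8 2 S
2 80 80/13 480/13 560/13 -8 1 E
3 160/17 32 -192/17 352/17 -7 1 N
4 8 20 -6 14 -7 2 W
5 32 160/29 384/29 544/29 -8 2 S
final -8 1 E

n=0: pose=(-7,2,W); sL=8, sR=20; mL=-6, mR=14; mL+mR=8 → advance +1; mR−mL=20 → turn +1·90°
n=1: pose=(-8,2,S); sL=32, sR=160/29; mL=384/29, mR=544/29; mL+mR=32 → advance +1; mR−mL=160/29 → turn +1·90°
n=2: pose=(-8,1,E); sL=80, sR=80/13; mL=480/13, mR=560/13; mL+mR=80 → advance +1; mR−mL=80/13 → turn +1·90°
n=3: pose=(-7,1,N); sL=160/17, sR=32; mL=-192/17, mR=352/17; mL+mR=160/17 → advance +1; mR−mL=32 → turn +1·90°
n=4: pose=(-7,2,W); sL=8, sR=20; mL=-6, mR=14; mL+mR=8 → advance +1; mR−mL=20 → turn +1·90°
n=5: pose=(-8,2,S); sL=32, sR=160/29; mL=384/29, mR=544/29; mL+mR=32 → advance +1; mR−mL=160/29 → turn +1·90°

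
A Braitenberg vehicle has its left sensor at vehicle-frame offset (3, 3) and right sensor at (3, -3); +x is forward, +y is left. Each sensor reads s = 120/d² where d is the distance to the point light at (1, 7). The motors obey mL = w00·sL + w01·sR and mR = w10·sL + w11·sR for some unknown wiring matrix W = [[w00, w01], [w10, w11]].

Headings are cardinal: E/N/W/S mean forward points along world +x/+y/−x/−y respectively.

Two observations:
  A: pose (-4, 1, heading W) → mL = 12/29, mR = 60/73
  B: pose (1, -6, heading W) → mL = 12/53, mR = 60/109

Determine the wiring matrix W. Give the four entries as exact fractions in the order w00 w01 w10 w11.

1/2 0 0 1/2

obs A: pose=(-4,1,W) → sL=24/29, sR=120/73, mL=12/29, mR=60/73
obs B: pose=(1,-6,W) → sL=24/53, sR=120/109, mL=12/53, mR=60/109
sensor matrix S = [[24/29, 120/73], [24/53, 120/109]]; det S = 2039040/12229909
solve [mL_A; mL_B] = S·[w00; w01] and [mR_A; mR_B] = S·[w10; w11]:
  w00 = 1/2, w01 = 0, w10 = 0, w11 = 1/2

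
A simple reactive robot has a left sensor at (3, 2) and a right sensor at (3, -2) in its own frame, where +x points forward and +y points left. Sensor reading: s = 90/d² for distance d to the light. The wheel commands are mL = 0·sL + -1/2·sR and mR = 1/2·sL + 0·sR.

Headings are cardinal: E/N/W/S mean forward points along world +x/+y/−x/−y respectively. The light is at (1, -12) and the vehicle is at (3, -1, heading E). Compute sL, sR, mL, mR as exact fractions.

left sensor world pos  = (6, 1); dL² = 194
right sensor world pos = (6, -3); dR² = 106
sL = 90/194 = 45/97
sR = 90/106 = 45/53
mL = 0·sL + -1/2·sR = -45/106
mR = 1/2·sL + 0·sR = 45/194

45/97 45/53 -45/106 45/194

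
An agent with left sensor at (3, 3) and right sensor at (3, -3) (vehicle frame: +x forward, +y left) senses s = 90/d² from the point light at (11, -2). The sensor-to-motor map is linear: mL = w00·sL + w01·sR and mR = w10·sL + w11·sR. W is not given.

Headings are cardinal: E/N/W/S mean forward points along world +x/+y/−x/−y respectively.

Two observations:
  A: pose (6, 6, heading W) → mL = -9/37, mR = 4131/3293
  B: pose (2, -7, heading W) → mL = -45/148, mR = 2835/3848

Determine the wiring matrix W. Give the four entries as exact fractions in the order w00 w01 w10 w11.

obs A: pose=(6,6,W) → sL=90/89, sR=18/37, mL=-9/37, mR=4131/3293
obs B: pose=(2,-7,W) → sL=45/104, sR=45/74, mL=-45/148, mR=2835/3848
sensor matrix S = [[90/89, 18/37], [45/104, 45/74]]; det S = 69255/171236
solve [mL_A; mL_B] = S·[w00; w01] and [mR_A; mR_B] = S·[w10; w11]:
  w00 = 0, w01 = -1/2, w10 = 1, w11 = 1/2

0 -1/2 1 1/2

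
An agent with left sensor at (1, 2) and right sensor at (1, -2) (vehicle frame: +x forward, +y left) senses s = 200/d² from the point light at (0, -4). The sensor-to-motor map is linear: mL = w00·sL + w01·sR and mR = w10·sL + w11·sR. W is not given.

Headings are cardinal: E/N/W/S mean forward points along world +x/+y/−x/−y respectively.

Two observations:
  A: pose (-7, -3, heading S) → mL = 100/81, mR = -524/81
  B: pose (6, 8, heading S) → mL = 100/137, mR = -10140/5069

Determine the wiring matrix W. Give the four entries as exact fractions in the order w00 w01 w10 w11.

0 1/2 -1/2 -1

obs A: pose=(-7,-3,S) → sL=8, sR=200/81, mL=100/81, mR=-524/81
obs B: pose=(6,8,S) → sL=40/37, sR=200/137, mL=100/137, mR=-10140/5069
sensor matrix S = [[8, 200/81], [40/37, 200/137]]; det S = 3699200/410589
solve [mL_A; mL_B] = S·[w00; w01] and [mR_A; mR_B] = S·[w10; w11]:
  w00 = 0, w01 = 1/2, w10 = -1/2, w11 = -1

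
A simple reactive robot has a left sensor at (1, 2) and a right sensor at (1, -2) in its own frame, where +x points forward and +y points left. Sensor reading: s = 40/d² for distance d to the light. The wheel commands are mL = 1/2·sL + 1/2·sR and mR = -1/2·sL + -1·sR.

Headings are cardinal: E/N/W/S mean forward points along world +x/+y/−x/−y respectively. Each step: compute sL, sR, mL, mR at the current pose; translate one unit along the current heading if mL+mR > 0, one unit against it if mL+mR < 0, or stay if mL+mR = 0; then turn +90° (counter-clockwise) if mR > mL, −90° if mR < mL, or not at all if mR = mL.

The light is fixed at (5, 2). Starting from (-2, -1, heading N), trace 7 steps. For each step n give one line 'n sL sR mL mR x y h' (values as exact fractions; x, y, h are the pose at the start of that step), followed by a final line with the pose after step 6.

0 8/17 40/29 456/493 -796/493 -2 -1 N
1 1 5/9 7/9 -19/18 -2 -2 E
2 40/61 8/25 744/1525 -988/1525 -3 -2 S
3 20/53 20/41 940/2173 -1470/2173 -3 -1 W
4 8/17 40/29 456/493 -796/493 -2 -1 N
5 1 5/9 7/9 -19/18 -2 -2 E
6 40/61 8/25 744/1525 -988/1525 -3 -2 S
final -3 -1 W

n=0: pose=(-2,-1,N); sL=8/17, sR=40/29; mL=456/493, mR=-796/493; mL+mR=-20/29 → advance -1; mR−mL=-1252/493 → turn -1·90°
n=1: pose=(-2,-2,E); sL=1, sR=5/9; mL=7/9, mR=-19/18; mL+mR=-5/18 → advance -1; mR−mL=-11/6 → turn -1·90°
n=2: pose=(-3,-2,S); sL=40/61, sR=8/25; mL=744/1525, mR=-988/1525; mL+mR=-4/25 → advance -1; mR−mL=-1732/1525 → turn -1·90°
n=3: pose=(-3,-1,W); sL=20/53, sR=20/41; mL=940/2173, mR=-1470/2173; mL+mR=-10/41 → advance -1; mR−mL=-2410/2173 → turn -1·90°
n=4: pose=(-2,-1,N); sL=8/17, sR=40/29; mL=456/493, mR=-796/493; mL+mR=-20/29 → advance -1; mR−mL=-1252/493 → turn -1·90°
n=5: pose=(-2,-2,E); sL=1, sR=5/9; mL=7/9, mR=-19/18; mL+mR=-5/18 → advance -1; mR−mL=-11/6 → turn -1·90°
n=6: pose=(-3,-2,S); sL=40/61, sR=8/25; mL=744/1525, mR=-988/1525; mL+mR=-4/25 → advance -1; mR−mL=-1732/1525 → turn -1·90°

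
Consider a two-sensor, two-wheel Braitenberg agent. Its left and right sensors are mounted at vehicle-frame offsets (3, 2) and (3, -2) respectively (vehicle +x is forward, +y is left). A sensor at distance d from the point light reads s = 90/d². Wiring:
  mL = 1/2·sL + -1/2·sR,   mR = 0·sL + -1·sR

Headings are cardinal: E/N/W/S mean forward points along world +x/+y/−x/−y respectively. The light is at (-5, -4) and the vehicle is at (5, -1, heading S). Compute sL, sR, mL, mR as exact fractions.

5/8 45/32 -25/64 -45/32

left sensor world pos  = (7, -4); dL² = 144
right sensor world pos = (3, -4); dR² = 64
sL = 90/144 = 5/8
sR = 90/64 = 45/32
mL = 1/2·sL + -1/2·sR = -25/64
mR = 0·sL + -1·sR = -45/32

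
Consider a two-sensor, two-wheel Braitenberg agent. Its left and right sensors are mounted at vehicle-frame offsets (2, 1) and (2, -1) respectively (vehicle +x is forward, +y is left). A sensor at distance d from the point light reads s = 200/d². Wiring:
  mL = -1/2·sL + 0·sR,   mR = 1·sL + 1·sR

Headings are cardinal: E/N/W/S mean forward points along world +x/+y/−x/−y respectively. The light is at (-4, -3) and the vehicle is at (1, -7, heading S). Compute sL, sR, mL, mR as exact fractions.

25/9 50/13 -25/18 775/117

left sensor world pos  = (2, -9); dL² = 72
right sensor world pos = (0, -9); dR² = 52
sL = 200/72 = 25/9
sR = 200/52 = 50/13
mL = -1/2·sL + 0·sR = -25/18
mR = 1·sL + 1·sR = 775/117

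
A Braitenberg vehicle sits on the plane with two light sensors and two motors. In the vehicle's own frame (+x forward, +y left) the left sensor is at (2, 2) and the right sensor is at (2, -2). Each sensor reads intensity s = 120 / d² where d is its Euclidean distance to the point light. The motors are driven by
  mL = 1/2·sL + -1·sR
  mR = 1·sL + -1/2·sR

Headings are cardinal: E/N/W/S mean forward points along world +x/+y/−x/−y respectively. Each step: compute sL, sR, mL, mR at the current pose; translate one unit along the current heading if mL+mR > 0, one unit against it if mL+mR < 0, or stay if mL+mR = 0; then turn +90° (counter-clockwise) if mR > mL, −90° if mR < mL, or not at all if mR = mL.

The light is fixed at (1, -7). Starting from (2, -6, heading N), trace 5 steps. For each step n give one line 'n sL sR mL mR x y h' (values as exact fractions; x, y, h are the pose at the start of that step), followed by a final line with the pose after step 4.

n=0: pose=(2,-6,N); sL=12, sR=20/3; mL=-2/3, mR=26/3; mL+mR=8 → advance +1; mR−mL=28/3 → turn +1·90°
n=1: pose=(2,-5,W); sL=120, sR=120/17; mL=900/17, mR=1980/17; mL+mR=2880/17 → advance +1; mR−mL=1080/17 → turn +1·90°
n=2: pose=(1,-5,S); sL=30, sR=30; mL=-15, mR=15; mL+mR=0 → advance +0; mR−mL=30 → turn +1·90°
n=3: pose=(1,-5,E); sL=6, sR=30; mL=-27, mR=-9; mL+mR=-36 → advance -1; mR−mL=18 → turn +1·90°
n=4: pose=(0,-5,N); sL=24/5, sR=120/17; mL=-396/85, mR=108/85; mL+mR=-288/85 → advance -1; mR−mL=504/85 → turn +1·90°

0 12 20/3 -2/3 26/3 2 -6 N
1 120 120/17 900/17 1980/17 2 -5 W
2 30 30 -15 15 1 -5 S
3 6 30 -27 -9 1 -5 E
4 24/5 120/17 -396/85 108/85 0 -5 N
final 0 -6 W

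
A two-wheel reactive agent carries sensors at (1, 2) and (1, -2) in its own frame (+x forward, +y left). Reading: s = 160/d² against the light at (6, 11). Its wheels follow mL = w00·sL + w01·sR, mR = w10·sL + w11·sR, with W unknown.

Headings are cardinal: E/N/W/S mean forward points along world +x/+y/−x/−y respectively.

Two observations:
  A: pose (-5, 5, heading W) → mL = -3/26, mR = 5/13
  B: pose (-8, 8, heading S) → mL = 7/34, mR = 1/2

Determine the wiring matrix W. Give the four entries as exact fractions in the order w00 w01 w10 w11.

obs A: pose=(-5,5,W) → sL=10/13, sR=1, mL=-3/26, mR=5/13
obs B: pose=(-8,8,S) → sL=1, sR=10/17, mL=7/34, mR=1/2
sensor matrix S = [[10/13, 1], [1, 10/17]]; det S = -121/221
solve [mL_A; mL_B] = S·[w00; w01] and [mR_A; mR_B] = S·[w10; w11]:
  w00 = 1/2, w01 = -1/2, w10 = 1/2, w11 = 0

1/2 -1/2 1/2 0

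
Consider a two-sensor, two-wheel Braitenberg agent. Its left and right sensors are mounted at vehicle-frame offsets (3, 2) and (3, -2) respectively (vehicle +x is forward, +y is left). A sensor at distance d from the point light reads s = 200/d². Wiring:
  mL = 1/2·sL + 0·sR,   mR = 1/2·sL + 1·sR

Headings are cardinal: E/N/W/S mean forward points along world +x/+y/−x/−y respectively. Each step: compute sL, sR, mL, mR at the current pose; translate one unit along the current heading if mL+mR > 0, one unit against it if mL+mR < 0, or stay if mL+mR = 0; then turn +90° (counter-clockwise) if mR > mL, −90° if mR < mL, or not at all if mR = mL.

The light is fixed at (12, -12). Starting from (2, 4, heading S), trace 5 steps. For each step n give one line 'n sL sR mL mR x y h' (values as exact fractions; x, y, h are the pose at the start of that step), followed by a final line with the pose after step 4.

n=0: pose=(2,4,S); sL=200/233, sR=200/313; mL=100/233, mR=77900/72929; mL+mR=109200/72929 → advance +1; mR−mL=200/313 → turn +1·90°
n=1: pose=(2,3,E); sL=100/169, sR=100/109; mL=50/169, mR=22350/18421; mL+mR=27800/18421 → advance +1; mR−mL=100/109 → turn +1·90°
n=2: pose=(3,3,N); sL=40/89, sR=200/373; mL=20/89, mR=25260/33197; mL+mR=32720/33197 → advance +1; mR−mL=200/373 → turn +1·90°
n=3: pose=(3,4,W); sL=10/17, sR=50/117; mL=5/17, mR=1435/1989; mL+mR=2020/1989 → advance +1; mR−mL=50/117 → turn +1·90°
n=4: pose=(2,4,S); sL=200/233, sR=200/313; mL=100/233, mR=77900/72929; mL+mR=109200/72929 → advance +1; mR−mL=200/313 → turn +1·90°

0 200/233 200/313 100/233 77900/72929 2 4 S
1 100/169 100/109 50/169 22350/18421 2 3 E
2 40/89 200/373 20/89 25260/33197 3 3 N
3 10/17 50/117 5/17 1435/1989 3 4 W
4 200/233 200/313 100/233 77900/72929 2 4 S
final 2 3 E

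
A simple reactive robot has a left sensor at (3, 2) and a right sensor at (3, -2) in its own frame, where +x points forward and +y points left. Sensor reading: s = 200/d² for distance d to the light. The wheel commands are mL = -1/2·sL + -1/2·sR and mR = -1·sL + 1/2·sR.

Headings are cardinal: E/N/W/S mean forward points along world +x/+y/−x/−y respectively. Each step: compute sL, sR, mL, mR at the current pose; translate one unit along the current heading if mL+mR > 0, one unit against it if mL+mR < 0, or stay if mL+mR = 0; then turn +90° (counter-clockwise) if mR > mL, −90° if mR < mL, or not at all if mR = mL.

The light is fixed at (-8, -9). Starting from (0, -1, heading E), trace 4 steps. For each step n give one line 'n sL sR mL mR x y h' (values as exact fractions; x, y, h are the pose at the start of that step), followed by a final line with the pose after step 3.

n=0: pose=(0,-1,E); sL=200/221, sR=200/157; mL=-37800/34697, mR=-9300/34697; mL+mR=-300/221 → advance -1; mR−mL=28500/34697 → turn +1·90°
n=1: pose=(-1,-1,N); sL=100/73, sR=100/101; mL=-8700/7373, mR=-6450/7373; mL+mR=-150/73 → advance -1; mR−mL=2250/7373 → turn +1·90°
n=2: pose=(-1,-2,W); sL=200/41, sR=200/97; mL=-13800/3977, mR=-15300/3977; mL+mR=-300/41 → advance -1; mR−mL=-1500/3977 → turn -1·90°
n=3: pose=(0,-2,N); sL=25/17, sR=1; mL=-21/17, mR=-33/34; mL+mR=-75/34 → advance -1; mR−mL=9/34 → turn +1·90°

0 200/221 200/157 -37800/34697 -9300/34697 0 -1 E
1 100/73 100/101 -8700/7373 -6450/7373 -1 -1 N
2 200/41 200/97 -13800/3977 -15300/3977 -1 -2 W
3 25/17 1 -21/17 -33/34 0 -2 N
final 0 -3 W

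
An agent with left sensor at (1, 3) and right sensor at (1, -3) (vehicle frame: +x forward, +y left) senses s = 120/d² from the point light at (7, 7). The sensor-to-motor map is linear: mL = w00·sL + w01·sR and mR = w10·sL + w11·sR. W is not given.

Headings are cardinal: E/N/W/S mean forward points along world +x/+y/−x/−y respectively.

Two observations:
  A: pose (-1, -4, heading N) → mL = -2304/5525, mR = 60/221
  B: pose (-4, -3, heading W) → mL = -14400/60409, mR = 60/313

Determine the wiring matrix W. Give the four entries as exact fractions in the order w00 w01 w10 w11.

obs A: pose=(-1,-4,N) → sL=120/221, sR=24/25, mL=-2304/5525, mR=60/221
obs B: pose=(-4,-3,W) → sL=120/313, sR=120/193, mL=-14400/60409, mR=60/313
sensor matrix S = [[120/221, 24/25], [120/313, 120/193]]; det S = -2032128/66751945
solve [mL_A; mL_B] = S·[w00; w01] and [mR_A; mR_B] = S·[w10; w11]:
  w00 = 1, w01 = -1, w10 = 1/2, w11 = 0

1 -1 1/2 0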